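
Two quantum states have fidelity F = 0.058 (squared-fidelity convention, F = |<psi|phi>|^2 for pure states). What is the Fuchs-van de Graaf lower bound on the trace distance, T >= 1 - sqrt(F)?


Fuchs-van de Graaf (squared-fidelity convention): 1 - sqrt(F) <= T <= sqrt(1 - F).
Lower bound: T >= 1 - sqrt(F)
sqrt(F) = sqrt(0.058) = 0.2408
T >= 1 - 0.2408
T >= 0.7592

0.7592


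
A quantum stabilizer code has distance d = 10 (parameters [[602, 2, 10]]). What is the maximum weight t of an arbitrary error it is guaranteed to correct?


Code parameters: [[602, 2, 10]], distance d = 10.
Number of correctable errors = floor((d-1)/2)
= floor((10 - 1)/2)
= floor(9/2)
= 4

4


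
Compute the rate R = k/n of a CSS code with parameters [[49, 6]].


Code rate R = k/n
= 6/49
= 0.1224

0.1224


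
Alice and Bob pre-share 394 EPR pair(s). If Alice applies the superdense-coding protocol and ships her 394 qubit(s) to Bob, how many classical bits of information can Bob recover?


Superdense coding allows 2 classical bits per shared entangled pair.
394 pair(s) -> 2 * 394 = 788 classical bits

788


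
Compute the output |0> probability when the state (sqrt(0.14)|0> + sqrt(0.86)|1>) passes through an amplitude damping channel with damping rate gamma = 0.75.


For amplitude damping with parameter gamma on state sqrt(a)|0> + sqrt(b)|1>:
alpha^2 = 0.14, beta^2 = 0.86
P(|0>) = alpha^2 + gamma * beta^2
= 0.14 + 0.75 * 0.86
= 0.14 + 0.6450
= 0.7850

0.7850


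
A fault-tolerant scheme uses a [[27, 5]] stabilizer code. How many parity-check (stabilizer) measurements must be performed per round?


For an [[n,k]] stabilizer code:
Number of stabilizer generators = n - k
= 27 - 5
= 22

22


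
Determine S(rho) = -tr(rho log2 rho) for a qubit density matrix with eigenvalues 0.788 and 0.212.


S = -p*log2(p) - (1-p)*log2(1-p)
p = 0.7880, 1-p = 0.2120
= -0.7880 * log2(0.7880) - 0.2120 * log2(0.2120)
= -(-0.2709) - (-0.4744)
= 0.7453

0.7453


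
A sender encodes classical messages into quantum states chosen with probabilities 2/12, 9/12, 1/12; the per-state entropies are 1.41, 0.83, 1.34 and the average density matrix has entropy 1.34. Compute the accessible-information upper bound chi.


chi = S(rho) - sum_i p_i * S(rho_i)
Weighted entropy = 2/12 * 1.41 + 9/12 * 0.83 + 1/12 * 1.34
= 0.9692
chi = 1.34 - 0.9692
= 0.3708

0.3708


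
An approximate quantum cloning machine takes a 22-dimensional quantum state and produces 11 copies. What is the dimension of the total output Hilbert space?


Output space = H^(tensor 11) where dim(H) = 22
dim = 22^11
= 484 (after 2 factors)
= 10648 (after 3 factors)
= 234256 (after 4 factors)
= 5153632 (after 5 factors)
= 113379904 (after 6 factors)
= 2494357888 (after 7 factors)
= 54875873536 (after 8 factors)
= 1207269217792 (after 9 factors)
= 26559922791424 (after 10 factors)
= 584318301411328 (after 11 factors)
= 584318301411328

584318301411328


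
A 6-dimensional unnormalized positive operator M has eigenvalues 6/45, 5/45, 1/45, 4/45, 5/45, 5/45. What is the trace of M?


tr(M) = sum of eigenvalues
= 6/45 + 5/45 + 1/45 + 4/45 + 5/45 + 5/45
= 26/45
= 0.5778

0.5778


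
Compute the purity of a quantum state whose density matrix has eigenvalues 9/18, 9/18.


tr(rho^2) = sum of eigenvalues squared
= (9/18)^2 + (9/18)^2
= (81 + 81) / 324
= 162/324
= 0.5000

0.5000


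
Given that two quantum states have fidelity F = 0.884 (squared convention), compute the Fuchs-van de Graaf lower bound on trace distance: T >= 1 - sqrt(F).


Fuchs-van de Graaf (squared-fidelity convention): 1 - sqrt(F) <= T <= sqrt(1 - F).
Lower bound: T >= 1 - sqrt(F)
sqrt(F) = sqrt(0.884) = 0.9402
T >= 1 - 0.9402
T >= 0.0598

0.0598


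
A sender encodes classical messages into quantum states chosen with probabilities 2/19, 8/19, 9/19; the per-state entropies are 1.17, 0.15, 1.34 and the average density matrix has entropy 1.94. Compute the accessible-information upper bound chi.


chi = S(rho) - sum_i p_i * S(rho_i)
Weighted entropy = 2/19 * 1.17 + 8/19 * 0.15 + 9/19 * 1.34
= 0.8211
chi = 1.94 - 0.8211
= 1.1189

1.1189


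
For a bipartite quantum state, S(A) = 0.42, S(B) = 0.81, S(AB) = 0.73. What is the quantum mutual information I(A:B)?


I(A:B) = S(A) + S(B) - S(AB)
= 0.42 + 0.81 - 0.73
= 0.5000

0.5000


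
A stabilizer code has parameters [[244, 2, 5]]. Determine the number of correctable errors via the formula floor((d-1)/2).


Code parameters: [[244, 2, 5]], distance d = 5.
Number of correctable errors = floor((d-1)/2)
= floor((5 - 1)/2)
= floor(4/2)
= 2

2


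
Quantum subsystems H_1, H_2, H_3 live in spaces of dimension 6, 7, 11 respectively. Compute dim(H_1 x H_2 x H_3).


dim(H_1 x H_2 x H_3) = 6 * 7 * 11
= 42 * 11
= 462

462


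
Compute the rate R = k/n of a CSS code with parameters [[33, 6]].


Code rate R = k/n
= 6/33
= 0.1818

0.1818


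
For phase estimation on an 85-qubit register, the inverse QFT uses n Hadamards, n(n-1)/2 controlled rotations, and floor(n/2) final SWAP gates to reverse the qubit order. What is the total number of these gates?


Hadamard gates: 85
Controlled rotations: n*(n-1)/2 = 85*84/2 = 3570
SWAP gates: floor(n/2) = floor(85/2) = 42
Total = 85 + 3570 + 42
= 3697

3697


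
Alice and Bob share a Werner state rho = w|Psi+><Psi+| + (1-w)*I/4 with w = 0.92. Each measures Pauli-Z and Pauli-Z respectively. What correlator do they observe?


|Psi+> = (|01> + |10>)/sqrt(2)
For the pure Bell state, <Z_A Z_B> = -1 (Bell-state Pauli correlator).
The maximally-mixed part I/4 has tr(I/4 * P tensor P) = 0 for any traceless Pauli P.
So <Z_A Z_B>_rho = w * (-1) + (1 - w) * 0
= 0.92 * (-1)
= -0.9200

-0.9200


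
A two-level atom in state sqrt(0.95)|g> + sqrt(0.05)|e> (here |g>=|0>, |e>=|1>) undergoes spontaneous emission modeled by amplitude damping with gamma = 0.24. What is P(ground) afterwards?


For amplitude damping with parameter gamma on state sqrt(a)|0> + sqrt(b)|1>:
alpha^2 = 0.95, beta^2 = 0.05
P(|0>) = alpha^2 + gamma * beta^2
= 0.95 + 0.24 * 0.05
= 0.95 + 0.0120
= 0.9620

0.9620


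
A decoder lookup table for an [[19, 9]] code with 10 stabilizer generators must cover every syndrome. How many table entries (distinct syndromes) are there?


Each stabilizer generator gives a binary (+1 or -1) measurement outcome.
With 10 independent generators:
Total syndromes = 2^10
= 1024

1024


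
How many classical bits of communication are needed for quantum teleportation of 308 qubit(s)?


Quantum teleportation requires 2 classical bits per qubit teleported.
308 qubit(s) -> 2 * 308 = 616 classical bits

616


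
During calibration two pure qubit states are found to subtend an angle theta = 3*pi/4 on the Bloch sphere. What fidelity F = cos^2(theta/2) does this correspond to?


For states separated by angle theta on Bloch sphere:
F = cos^2(theta/2)
theta = 3*pi/4 = 2.3562
theta/2 = 1.1781
cos(theta/2) = 0.3827
F = 0.1464

0.1464


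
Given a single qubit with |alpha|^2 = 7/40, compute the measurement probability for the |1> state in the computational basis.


|alpha|^2 = 7/40 = 0.1750
|beta|^2 = 1 - 7/40 = 33/40 = 0.8250
P(|1>) = |beta|^2 = 0.8250

0.8250


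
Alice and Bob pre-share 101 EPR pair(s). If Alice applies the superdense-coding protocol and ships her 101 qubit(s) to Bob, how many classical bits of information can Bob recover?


Superdense coding allows 2 classical bits per shared entangled pair.
101 pair(s) -> 2 * 101 = 202 classical bits

202


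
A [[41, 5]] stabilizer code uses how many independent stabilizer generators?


For an [[n,k]] stabilizer code:
Number of stabilizer generators = n - k
= 41 - 5
= 36

36


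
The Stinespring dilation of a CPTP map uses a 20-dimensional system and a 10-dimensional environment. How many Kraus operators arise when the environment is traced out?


Tracing out the environment in an orthonormal basis {|i>_E} gives Kraus operators K_i = <i|_E U |0>_E.
Number of Kraus operators = dim(H_env) = d_env
= 10

10


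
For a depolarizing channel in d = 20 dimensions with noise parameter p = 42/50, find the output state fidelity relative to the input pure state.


F = (1-p) + p/d
= (1 - 0.8400) + 0.8400/20
= 0.1600 + 0.0420
= 0.2020

0.2020


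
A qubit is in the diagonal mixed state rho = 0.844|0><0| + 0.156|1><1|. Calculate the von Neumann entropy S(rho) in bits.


S = -p*log2(p) - (1-p)*log2(1-p)
p = 0.8440, 1-p = 0.1560
= -0.8440 * log2(0.8440) - 0.1560 * log2(0.1560)
= -(-0.2065) - (-0.4181)
= 0.6247

0.6247


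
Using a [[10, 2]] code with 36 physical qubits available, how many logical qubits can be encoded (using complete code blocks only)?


Each code block uses 10 physical qubits for 2 logical qubit(s).
Number of complete blocks = floor(36 / 10) = 3
Logical qubits = 3 * 2
= 6

6


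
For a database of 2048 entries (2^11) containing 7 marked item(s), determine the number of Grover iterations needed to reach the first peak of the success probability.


After j Grover iterations the success probability is P(j) = sin^2((2j+1)*theta), where sin(theta) = sqrt(k/N).
N = 2^11 = 2048, k = 7
sin(theta) = sqrt(k/N) = 0.05846339667
theta = arcsin(sqrt(k/N)) = 0.05849675234 rad
P(j) reaches its first maximum when (2j+1)*theta is as close as possible to pi/2, i.e. j = round(pi/(4*theta) - 1/2).
pi/(4*theta) - 1/2 = 12.9264
(For comparison, the common estimate pi/4 * sqrt(N/k) = 13.4340; the exact maximiser is used here.)
Optimal iterations = 13

13


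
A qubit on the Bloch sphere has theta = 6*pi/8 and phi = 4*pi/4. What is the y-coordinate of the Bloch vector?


theta = 2.3562, phi = 3.1416
r_y = sin(theta)*sin(phi) = 0.7071 * 0.0000
r_y = 0.0000

0.0000


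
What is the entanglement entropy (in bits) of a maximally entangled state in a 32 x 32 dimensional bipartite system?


For a maximally entangled state in d x d:
S = log2(d) = log2(32)
= 5.0000

5.0000


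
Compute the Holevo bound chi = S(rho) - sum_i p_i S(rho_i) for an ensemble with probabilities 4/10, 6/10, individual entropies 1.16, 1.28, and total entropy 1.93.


chi = S(rho) - sum_i p_i * S(rho_i)
Weighted entropy = 4/10 * 1.16 + 6/10 * 1.28
= 1.2320
chi = 1.93 - 1.2320
= 0.6980

0.6980


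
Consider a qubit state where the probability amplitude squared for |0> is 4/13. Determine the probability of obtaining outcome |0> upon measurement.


|alpha|^2 = 4/13 = 0.3077
|beta|^2 = 1 - 4/13 = 9/13 = 0.6923
P(|0>) = |alpha|^2 = 0.3077

0.3077


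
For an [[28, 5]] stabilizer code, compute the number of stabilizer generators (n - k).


For an [[n,k]] stabilizer code:
Number of stabilizer generators = n - k
= 28 - 5
= 23

23


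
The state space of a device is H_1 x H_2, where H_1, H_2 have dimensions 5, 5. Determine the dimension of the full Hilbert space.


dim(H_1 x H_2) = 5 * 5
= 25

25


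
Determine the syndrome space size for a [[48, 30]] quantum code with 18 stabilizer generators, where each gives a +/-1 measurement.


Each stabilizer generator gives a binary (+1 or -1) measurement outcome.
With 18 independent generators:
Total syndromes = 2^18
= 262144

262144


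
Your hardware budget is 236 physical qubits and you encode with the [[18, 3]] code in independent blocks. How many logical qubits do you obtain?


Each code block uses 18 physical qubits for 3 logical qubit(s).
Number of complete blocks = floor(236 / 18) = 13
Logical qubits = 13 * 3
= 39

39


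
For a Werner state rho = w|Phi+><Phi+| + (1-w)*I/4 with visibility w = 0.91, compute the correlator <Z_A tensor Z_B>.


|Phi+> = (|00> + |11>)/sqrt(2)
For the pure Bell state, <Z_A Z_B> = +1 (Bell-state Pauli correlator).
The maximally-mixed part I/4 has tr(I/4 * P tensor P) = 0 for any traceless Pauli P.
So <Z_A Z_B>_rho = w * (+1) + (1 - w) * 0
= 0.91 * (+1)
= 0.9100

0.9100


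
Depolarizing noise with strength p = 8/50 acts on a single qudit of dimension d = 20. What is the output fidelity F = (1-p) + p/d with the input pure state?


F = (1-p) + p/d
= (1 - 0.1600) + 0.1600/20
= 0.8400 + 0.0080
= 0.8480

0.8480


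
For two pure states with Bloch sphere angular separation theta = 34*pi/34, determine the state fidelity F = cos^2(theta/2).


For states separated by angle theta on Bloch sphere:
F = cos^2(theta/2)
theta = 34*pi/34 = 3.1416
theta/2 = 1.5708
cos(theta/2) = 0.0000
F = 0.0000

0.0000


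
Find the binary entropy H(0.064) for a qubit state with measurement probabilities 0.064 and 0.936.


S = -p*log2(p) - (1-p)*log2(1-p)
p = 0.0640, 1-p = 0.9360
= -0.0640 * log2(0.0640) - 0.9360 * log2(0.9360)
= -(-0.2538) - (-0.0893)
= 0.3431

0.3431


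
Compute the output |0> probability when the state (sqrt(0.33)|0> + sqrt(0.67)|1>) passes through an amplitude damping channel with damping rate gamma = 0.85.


For amplitude damping with parameter gamma on state sqrt(a)|0> + sqrt(b)|1>:
alpha^2 = 0.33, beta^2 = 0.67
P(|0>) = alpha^2 + gamma * beta^2
= 0.33 + 0.85 * 0.67
= 0.33 + 0.5695
= 0.8995

0.8995


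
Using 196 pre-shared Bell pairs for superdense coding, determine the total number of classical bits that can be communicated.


Superdense coding allows 2 classical bits per shared entangled pair.
196 pair(s) -> 2 * 196 = 392 classical bits

392


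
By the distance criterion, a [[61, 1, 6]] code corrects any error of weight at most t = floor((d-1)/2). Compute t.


Code parameters: [[61, 1, 6]], distance d = 6.
Number of correctable errors = floor((d-1)/2)
= floor((6 - 1)/2)
= floor(5/2)
= 2

2


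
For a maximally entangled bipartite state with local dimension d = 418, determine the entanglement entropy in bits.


For a maximally entangled state in d x d:
S = log2(d) = log2(418)
= 8.7074

8.7074


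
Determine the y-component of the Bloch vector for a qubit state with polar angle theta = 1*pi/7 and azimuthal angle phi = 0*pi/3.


theta = 0.4488, phi = 0.0000
r_y = sin(theta)*sin(phi) = 0.4339 * 0.0000
r_y = 0.0000

0.0000


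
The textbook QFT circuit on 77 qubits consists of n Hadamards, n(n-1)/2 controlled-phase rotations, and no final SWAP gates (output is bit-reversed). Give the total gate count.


Hadamard gates: 77
Controlled rotations: n*(n-1)/2 = 77*76/2 = 2926
SWAP gates: 0 (omitted)
Total = 77 + 2926
= 3003

3003


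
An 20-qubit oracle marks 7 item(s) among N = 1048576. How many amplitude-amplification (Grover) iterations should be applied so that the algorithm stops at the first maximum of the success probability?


After j Grover iterations the success probability is P(j) = sin^2((2j+1)*theta), where sin(theta) = sqrt(k/N).
N = 2^20 = 1048576, k = 7
sin(theta) = sqrt(k/N) = 0.002583741515
theta = arcsin(sqrt(k/N)) = 0.002583744389 rad
P(j) reaches its first maximum when (2j+1)*theta is as close as possible to pi/2, i.e. j = round(pi/(4*theta) - 1/2).
pi/(4*theta) - 1/2 = 303.4767
(For comparison, the common estimate pi/4 * sqrt(N/k) = 303.9771; the exact maximiser is used here.)
Optimal iterations = 303

303


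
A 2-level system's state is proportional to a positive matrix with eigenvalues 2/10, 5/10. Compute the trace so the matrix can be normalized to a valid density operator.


tr(M) = sum of eigenvalues
= 2/10 + 5/10
= 7/10
= 0.7000

0.7000


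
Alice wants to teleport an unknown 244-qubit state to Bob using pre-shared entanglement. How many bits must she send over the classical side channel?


Quantum teleportation requires 2 classical bits per qubit teleported.
244 qubit(s) -> 2 * 244 = 488 classical bits

488


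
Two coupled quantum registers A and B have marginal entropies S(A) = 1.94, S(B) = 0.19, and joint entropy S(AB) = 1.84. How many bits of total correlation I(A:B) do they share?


I(A:B) = S(A) + S(B) - S(AB)
= 1.94 + 0.19 - 1.84
= 0.2900

0.2900


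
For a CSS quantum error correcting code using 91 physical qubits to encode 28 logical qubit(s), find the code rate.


Code rate R = k/n
= 28/91
= 0.3077

0.3077


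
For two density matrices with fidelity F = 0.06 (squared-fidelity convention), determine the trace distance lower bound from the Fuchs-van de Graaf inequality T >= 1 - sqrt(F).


Fuchs-van de Graaf (squared-fidelity convention): 1 - sqrt(F) <= T <= sqrt(1 - F).
Lower bound: T >= 1 - sqrt(F)
sqrt(F) = sqrt(0.06) = 0.2449
T >= 1 - 0.2449
T >= 0.7551

0.7551


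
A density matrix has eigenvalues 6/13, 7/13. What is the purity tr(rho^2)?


tr(rho^2) = sum of eigenvalues squared
= (6/13)^2 + (7/13)^2
= (36 + 49) / 169
= 85/169
= 0.5030

0.5030


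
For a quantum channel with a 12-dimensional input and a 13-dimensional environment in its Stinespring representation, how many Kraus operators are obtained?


Tracing out the environment in an orthonormal basis {|i>_E} gives Kraus operators K_i = <i|_E U |0>_E.
Number of Kraus operators = dim(H_env) = d_env
= 13

13


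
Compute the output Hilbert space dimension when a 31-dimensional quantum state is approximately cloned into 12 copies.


Output space = H^(tensor 12) where dim(H) = 31
dim = 31^12
= 961 (after 2 factors)
= 29791 (after 3 factors)
= 923521 (after 4 factors)
= 28629151 (after 5 factors)
= 887503681 (after 6 factors)
= 27512614111 (after 7 factors)
= 852891037441 (after 8 factors)
= 26439622160671 (after 9 factors)
= 819628286980801 (after 10 factors)
= 25408476896404831 (after 11 factors)
= 787662783788549761 (after 12 factors)
= 787662783788549761

787662783788549761


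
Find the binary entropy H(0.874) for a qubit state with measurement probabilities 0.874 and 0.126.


S = -p*log2(p) - (1-p)*log2(1-p)
p = 0.8740, 1-p = 0.1260
= -0.8740 * log2(0.8740) - 0.1260 * log2(0.1260)
= -(-0.1698) - (-0.3766)
= 0.5464

0.5464


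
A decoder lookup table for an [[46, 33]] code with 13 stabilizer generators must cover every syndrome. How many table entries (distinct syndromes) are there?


Each stabilizer generator gives a binary (+1 or -1) measurement outcome.
With 13 independent generators:
Total syndromes = 2^13
= 8192

8192


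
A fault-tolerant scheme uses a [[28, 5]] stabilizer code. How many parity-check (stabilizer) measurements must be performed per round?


For an [[n,k]] stabilizer code:
Number of stabilizer generators = n - k
= 28 - 5
= 23

23


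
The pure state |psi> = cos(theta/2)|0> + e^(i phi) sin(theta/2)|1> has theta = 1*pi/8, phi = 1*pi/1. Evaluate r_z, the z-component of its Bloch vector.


theta = 0.3927, phi = 3.1416
r_z = cos(theta) = 0.9239

0.9239


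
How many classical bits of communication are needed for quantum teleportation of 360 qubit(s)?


Quantum teleportation requires 2 classical bits per qubit teleported.
360 qubit(s) -> 2 * 360 = 720 classical bits

720


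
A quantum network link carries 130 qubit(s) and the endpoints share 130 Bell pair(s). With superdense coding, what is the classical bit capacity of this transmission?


Superdense coding allows 2 classical bits per shared entangled pair.
130 pair(s) -> 2 * 130 = 260 classical bits

260


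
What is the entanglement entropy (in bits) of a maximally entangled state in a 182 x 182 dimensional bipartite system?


For a maximally entangled state in d x d:
S = log2(d) = log2(182)
= 7.5078

7.5078


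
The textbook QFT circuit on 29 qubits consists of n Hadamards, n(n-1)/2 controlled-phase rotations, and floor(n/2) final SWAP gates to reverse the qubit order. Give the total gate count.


Hadamard gates: 29
Controlled rotations: n*(n-1)/2 = 29*28/2 = 406
SWAP gates: floor(n/2) = floor(29/2) = 14
Total = 29 + 406 + 14
= 449

449


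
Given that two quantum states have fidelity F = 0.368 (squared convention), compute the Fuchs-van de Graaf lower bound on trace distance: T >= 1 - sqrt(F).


Fuchs-van de Graaf (squared-fidelity convention): 1 - sqrt(F) <= T <= sqrt(1 - F).
Lower bound: T >= 1 - sqrt(F)
sqrt(F) = sqrt(0.368) = 0.6066
T >= 1 - 0.6066
T >= 0.3934

0.3934


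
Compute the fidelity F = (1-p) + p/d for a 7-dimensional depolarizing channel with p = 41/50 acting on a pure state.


F = (1-p) + p/d
= (1 - 0.8200) + 0.8200/7
= 0.1800 + 0.1171
= 0.2971

0.2971


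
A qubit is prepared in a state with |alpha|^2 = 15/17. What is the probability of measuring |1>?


|alpha|^2 = 15/17 = 0.8824
|beta|^2 = 1 - 15/17 = 2/17 = 0.1176
P(|1>) = |beta|^2 = 0.1176

0.1176


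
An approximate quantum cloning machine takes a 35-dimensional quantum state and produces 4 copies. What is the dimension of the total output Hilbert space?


Output space = H^(tensor 4) where dim(H) = 35
dim = 35^4
= 1225 (after 2 factors)
= 42875 (after 3 factors)
= 1500625 (after 4 factors)
= 1500625

1500625


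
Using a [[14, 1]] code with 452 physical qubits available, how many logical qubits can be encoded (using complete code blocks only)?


Each code block uses 14 physical qubits for 1 logical qubit(s).
Number of complete blocks = floor(452 / 14) = 32
Logical qubits = 32 * 1
= 32

32


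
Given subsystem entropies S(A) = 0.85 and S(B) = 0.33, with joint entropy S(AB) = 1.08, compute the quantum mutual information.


I(A:B) = S(A) + S(B) - S(AB)
= 0.85 + 0.33 - 1.08
= 0.1000

0.1000


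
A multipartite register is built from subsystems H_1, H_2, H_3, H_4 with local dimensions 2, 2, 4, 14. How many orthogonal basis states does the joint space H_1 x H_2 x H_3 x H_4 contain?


dim(H_1 x H_2 x H_3 x H_4) = 2 * 2 * 4 * 14
= 4 * 4 * 14
= 16 * 14
= 224

224


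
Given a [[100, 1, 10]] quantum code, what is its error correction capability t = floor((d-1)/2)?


Code parameters: [[100, 1, 10]], distance d = 10.
Number of correctable errors = floor((d-1)/2)
= floor((10 - 1)/2)
= floor(9/2)
= 4

4


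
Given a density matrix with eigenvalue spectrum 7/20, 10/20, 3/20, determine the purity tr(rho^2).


tr(rho^2) = sum of eigenvalues squared
= (7/20)^2 + (10/20)^2 + (3/20)^2
= (49 + 100 + 9) / 400
= 158/400
= 0.3950

0.3950


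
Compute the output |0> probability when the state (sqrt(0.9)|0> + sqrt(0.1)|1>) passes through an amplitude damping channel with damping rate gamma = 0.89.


For amplitude damping with parameter gamma on state sqrt(a)|0> + sqrt(b)|1>:
alpha^2 = 0.9, beta^2 = 0.1
P(|0>) = alpha^2 + gamma * beta^2
= 0.9 + 0.89 * 0.1
= 0.9 + 0.0890
= 0.9890

0.9890


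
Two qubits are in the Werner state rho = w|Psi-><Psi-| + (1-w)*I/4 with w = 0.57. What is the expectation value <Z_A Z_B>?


|Psi-> = (|01> - |10>)/sqrt(2)
For the pure Bell state, <Z_A Z_B> = -1 (Bell-state Pauli correlator).
The maximally-mixed part I/4 has tr(I/4 * P tensor P) = 0 for any traceless Pauli P.
So <Z_A Z_B>_rho = w * (-1) + (1 - w) * 0
= 0.57 * (-1)
= -0.5700

-0.5700


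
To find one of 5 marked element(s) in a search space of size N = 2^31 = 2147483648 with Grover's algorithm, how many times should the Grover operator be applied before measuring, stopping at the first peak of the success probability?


After j Grover iterations the success probability is P(j) = sin^2((2j+1)*theta), where sin(theta) = sqrt(k/N).
N = 2^31 = 2147483648, k = 5
sin(theta) = sqrt(k/N) = 4.825252777e-05
theta = arcsin(sqrt(k/N)) = 4.825252779e-05 rad
P(j) reaches its first maximum when (2j+1)*theta is as close as possible to pi/2, i.e. j = round(pi/(4*theta) - 1/2).
pi/(4*theta) - 1/2 = 16276.3294
(For comparison, the common estimate pi/4 * sqrt(N/k) = 16276.8294; the exact maximiser is used here.)
Optimal iterations = 16276

16276


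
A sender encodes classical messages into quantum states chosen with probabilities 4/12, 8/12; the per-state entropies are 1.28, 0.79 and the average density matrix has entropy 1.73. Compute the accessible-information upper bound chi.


chi = S(rho) - sum_i p_i * S(rho_i)
Weighted entropy = 4/12 * 1.28 + 8/12 * 0.79
= 0.9533
chi = 1.73 - 0.9533
= 0.7767

0.7767


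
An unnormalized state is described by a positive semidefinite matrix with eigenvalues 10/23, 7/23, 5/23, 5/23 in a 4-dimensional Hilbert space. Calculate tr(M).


tr(M) = sum of eigenvalues
= 10/23 + 7/23 + 5/23 + 5/23
= 27/23
= 1.1739

1.1739


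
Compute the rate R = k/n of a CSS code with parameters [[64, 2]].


Code rate R = k/n
= 2/64
= 0.0312

0.0312


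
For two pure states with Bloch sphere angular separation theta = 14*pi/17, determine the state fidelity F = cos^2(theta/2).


For states separated by angle theta on Bloch sphere:
F = cos^2(theta/2)
theta = 14*pi/17 = 2.5872
theta/2 = 1.2936
cos(theta/2) = 0.2737
F = 0.0749

0.0749


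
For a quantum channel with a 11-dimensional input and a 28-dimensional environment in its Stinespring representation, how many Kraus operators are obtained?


Tracing out the environment in an orthonormal basis {|i>_E} gives Kraus operators K_i = <i|_E U |0>_E.
Number of Kraus operators = dim(H_env) = d_env
= 28

28


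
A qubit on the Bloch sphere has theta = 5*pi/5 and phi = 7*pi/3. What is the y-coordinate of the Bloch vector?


theta = 3.1416, phi = 7.3304
r_y = sin(theta)*sin(phi) = 0.0000 * 0.8660
r_y = 0.0000

0.0000


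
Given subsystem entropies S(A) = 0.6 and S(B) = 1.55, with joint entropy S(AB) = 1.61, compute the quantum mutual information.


I(A:B) = S(A) + S(B) - S(AB)
= 0.6 + 1.55 - 1.61
= 0.5400

0.5400


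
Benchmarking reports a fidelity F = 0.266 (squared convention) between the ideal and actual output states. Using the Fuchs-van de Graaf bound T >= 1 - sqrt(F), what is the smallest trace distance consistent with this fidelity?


Fuchs-van de Graaf (squared-fidelity convention): 1 - sqrt(F) <= T <= sqrt(1 - F).
Lower bound: T >= 1 - sqrt(F)
sqrt(F) = sqrt(0.266) = 0.5158
T >= 1 - 0.5158
T >= 0.4842

0.4842


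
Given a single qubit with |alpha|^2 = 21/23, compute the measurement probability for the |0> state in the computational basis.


|alpha|^2 = 21/23 = 0.9130
|beta|^2 = 1 - 21/23 = 2/23 = 0.0870
P(|0>) = |alpha|^2 = 0.9130

0.9130


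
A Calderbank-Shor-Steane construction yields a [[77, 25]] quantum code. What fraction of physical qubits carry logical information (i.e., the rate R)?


Code rate R = k/n
= 25/77
= 0.3247

0.3247


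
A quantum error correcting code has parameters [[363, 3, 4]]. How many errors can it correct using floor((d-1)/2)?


Code parameters: [[363, 3, 4]], distance d = 4.
Number of correctable errors = floor((d-1)/2)
= floor((4 - 1)/2)
= floor(3/2)
= 1

1


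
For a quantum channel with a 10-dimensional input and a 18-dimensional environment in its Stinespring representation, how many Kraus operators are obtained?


Tracing out the environment in an orthonormal basis {|i>_E} gives Kraus operators K_i = <i|_E U |0>_E.
Number of Kraus operators = dim(H_env) = d_env
= 18

18


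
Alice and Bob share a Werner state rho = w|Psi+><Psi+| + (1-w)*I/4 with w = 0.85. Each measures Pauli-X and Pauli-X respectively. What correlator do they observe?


|Psi+> = (|01> + |10>)/sqrt(2)
For the pure Bell state, <X_A X_B> = +1 (Bell-state Pauli correlator).
The maximally-mixed part I/4 has tr(I/4 * P tensor P) = 0 for any traceless Pauli P.
So <X_A X_B>_rho = w * (+1) + (1 - w) * 0
= 0.85 * (+1)
= 0.8500

0.8500


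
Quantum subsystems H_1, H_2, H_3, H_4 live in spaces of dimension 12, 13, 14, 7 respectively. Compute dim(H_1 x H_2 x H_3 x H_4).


dim(H_1 x H_2 x H_3 x H_4) = 12 * 13 * 14 * 7
= 156 * 14 * 7
= 2184 * 7
= 15288

15288


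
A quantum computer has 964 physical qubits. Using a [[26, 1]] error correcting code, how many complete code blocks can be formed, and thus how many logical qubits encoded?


Each code block uses 26 physical qubits for 1 logical qubit(s).
Number of complete blocks = floor(964 / 26) = 37
Logical qubits = 37 * 1
= 37

37


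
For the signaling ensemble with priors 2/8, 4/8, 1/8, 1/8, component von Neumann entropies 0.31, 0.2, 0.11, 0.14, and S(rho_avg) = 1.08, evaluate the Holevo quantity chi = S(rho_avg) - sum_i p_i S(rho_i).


chi = S(rho) - sum_i p_i * S(rho_i)
Weighted entropy = 2/8 * 0.31 + 4/8 * 0.2 + 1/8 * 0.11 + 1/8 * 0.14
= 0.2088
chi = 1.08 - 0.2088
= 0.8713

0.8713


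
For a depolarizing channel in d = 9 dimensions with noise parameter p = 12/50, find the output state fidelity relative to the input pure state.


F = (1-p) + p/d
= (1 - 0.2400) + 0.2400/9
= 0.7600 + 0.0267
= 0.7867

0.7867


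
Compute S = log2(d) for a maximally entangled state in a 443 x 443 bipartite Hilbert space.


For a maximally entangled state in d x d:
S = log2(d) = log2(443)
= 8.7912

8.7912


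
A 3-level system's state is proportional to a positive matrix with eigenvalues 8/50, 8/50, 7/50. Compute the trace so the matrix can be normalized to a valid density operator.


tr(M) = sum of eigenvalues
= 8/50 + 8/50 + 7/50
= 23/50
= 0.4600

0.4600


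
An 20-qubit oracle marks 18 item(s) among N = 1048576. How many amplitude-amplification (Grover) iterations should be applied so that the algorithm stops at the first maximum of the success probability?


After j Grover iterations the success probability is P(j) = sin^2((2j+1)*theta), where sin(theta) = sqrt(k/N).
N = 2^20 = 1048576, k = 18
sin(theta) = sqrt(k/N) = 0.004143203796
theta = arcsin(sqrt(k/N)) = 0.00414321565 rad
P(j) reaches its first maximum when (2j+1)*theta is as close as possible to pi/2, i.e. j = round(pi/(4*theta) - 1/2).
pi/(4*theta) - 1/2 = 189.0625
(For comparison, the common estimate pi/4 * sqrt(N/k) = 189.5630; the exact maximiser is used here.)
Optimal iterations = 189

189


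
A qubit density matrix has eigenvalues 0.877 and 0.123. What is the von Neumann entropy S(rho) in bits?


S = -p*log2(p) - (1-p)*log2(1-p)
p = 0.8770, 1-p = 0.1230
= -0.8770 * log2(0.8770) - 0.1230 * log2(0.1230)
= -(-0.1661) - (-0.3719)
= 0.5379

0.5379


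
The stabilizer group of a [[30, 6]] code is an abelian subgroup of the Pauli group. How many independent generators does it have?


For an [[n,k]] stabilizer code:
Number of stabilizer generators = n - k
= 30 - 6
= 24

24


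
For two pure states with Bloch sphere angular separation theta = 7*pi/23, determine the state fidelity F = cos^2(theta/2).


For states separated by angle theta on Bloch sphere:
F = cos^2(theta/2)
theta = 7*pi/23 = 0.9561
theta/2 = 0.4781
cos(theta/2) = 0.8879
F = 0.7883

0.7883


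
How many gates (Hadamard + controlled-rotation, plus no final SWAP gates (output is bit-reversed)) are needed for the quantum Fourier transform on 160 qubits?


Hadamard gates: 160
Controlled rotations: n*(n-1)/2 = 160*159/2 = 12720
SWAP gates: 0 (omitted)
Total = 160 + 12720
= 12880

12880


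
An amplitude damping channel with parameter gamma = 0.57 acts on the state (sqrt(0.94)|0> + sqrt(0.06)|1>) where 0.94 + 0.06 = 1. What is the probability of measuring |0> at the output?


For amplitude damping with parameter gamma on state sqrt(a)|0> + sqrt(b)|1>:
alpha^2 = 0.94, beta^2 = 0.06
P(|0>) = alpha^2 + gamma * beta^2
= 0.94 + 0.57 * 0.06
= 0.94 + 0.0342
= 0.9742

0.9742


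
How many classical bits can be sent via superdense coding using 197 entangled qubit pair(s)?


Superdense coding allows 2 classical bits per shared entangled pair.
197 pair(s) -> 2 * 197 = 394 classical bits

394


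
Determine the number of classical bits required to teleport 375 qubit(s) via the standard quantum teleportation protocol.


Quantum teleportation requires 2 classical bits per qubit teleported.
375 qubit(s) -> 2 * 375 = 750 classical bits

750


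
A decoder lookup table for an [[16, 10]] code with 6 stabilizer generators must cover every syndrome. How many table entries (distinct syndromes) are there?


Each stabilizer generator gives a binary (+1 or -1) measurement outcome.
With 6 independent generators:
Total syndromes = 2^6
= 64

64


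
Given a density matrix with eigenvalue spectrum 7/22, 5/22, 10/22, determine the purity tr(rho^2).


tr(rho^2) = sum of eigenvalues squared
= (7/22)^2 + (5/22)^2 + (10/22)^2
= (49 + 25 + 100) / 484
= 174/484
= 0.3595

0.3595


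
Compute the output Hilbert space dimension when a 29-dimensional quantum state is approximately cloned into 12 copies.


Output space = H^(tensor 12) where dim(H) = 29
dim = 29^12
= 841 (after 2 factors)
= 24389 (after 3 factors)
= 707281 (after 4 factors)
= 20511149 (after 5 factors)
= 594823321 (after 6 factors)
= 17249876309 (after 7 factors)
= 500246412961 (after 8 factors)
= 14507145975869 (after 9 factors)
= 420707233300201 (after 10 factors)
= 12200509765705829 (after 11 factors)
= 353814783205469041 (after 12 factors)
= 353814783205469041

353814783205469041


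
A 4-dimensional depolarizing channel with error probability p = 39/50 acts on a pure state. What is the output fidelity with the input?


F = (1-p) + p/d
= (1 - 0.7800) + 0.7800/4
= 0.2200 + 0.1950
= 0.4150

0.4150


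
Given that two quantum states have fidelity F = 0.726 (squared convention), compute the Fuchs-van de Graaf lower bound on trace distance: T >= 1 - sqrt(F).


Fuchs-van de Graaf (squared-fidelity convention): 1 - sqrt(F) <= T <= sqrt(1 - F).
Lower bound: T >= 1 - sqrt(F)
sqrt(F) = sqrt(0.726) = 0.8521
T >= 1 - 0.8521
T >= 0.1479

0.1479


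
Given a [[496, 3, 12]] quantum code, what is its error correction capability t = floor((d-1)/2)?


Code parameters: [[496, 3, 12]], distance d = 12.
Number of correctable errors = floor((d-1)/2)
= floor((12 - 1)/2)
= floor(11/2)
= 5

5


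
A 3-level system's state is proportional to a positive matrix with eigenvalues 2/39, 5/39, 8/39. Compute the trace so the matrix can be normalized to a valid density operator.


tr(M) = sum of eigenvalues
= 2/39 + 5/39 + 8/39
= 15/39
= 0.3846

0.3846


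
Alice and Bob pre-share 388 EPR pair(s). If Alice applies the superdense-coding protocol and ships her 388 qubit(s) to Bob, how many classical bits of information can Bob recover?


Superdense coding allows 2 classical bits per shared entangled pair.
388 pair(s) -> 2 * 388 = 776 classical bits

776


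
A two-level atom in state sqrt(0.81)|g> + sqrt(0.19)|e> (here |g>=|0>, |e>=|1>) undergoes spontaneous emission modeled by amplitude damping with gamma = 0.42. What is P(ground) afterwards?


For amplitude damping with parameter gamma on state sqrt(a)|0> + sqrt(b)|1>:
alpha^2 = 0.81, beta^2 = 0.19
P(|0>) = alpha^2 + gamma * beta^2
= 0.81 + 0.42 * 0.19
= 0.81 + 0.0798
= 0.8898

0.8898


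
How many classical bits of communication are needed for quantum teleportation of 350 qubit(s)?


Quantum teleportation requires 2 classical bits per qubit teleported.
350 qubit(s) -> 2 * 350 = 700 classical bits

700


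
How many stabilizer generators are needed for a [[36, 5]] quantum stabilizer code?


For an [[n,k]] stabilizer code:
Number of stabilizer generators = n - k
= 36 - 5
= 31

31


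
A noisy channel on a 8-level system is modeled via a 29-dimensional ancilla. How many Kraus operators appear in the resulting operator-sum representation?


Tracing out the environment in an orthonormal basis {|i>_E} gives Kraus operators K_i = <i|_E U |0>_E.
Number of Kraus operators = dim(H_env) = d_env
= 29

29


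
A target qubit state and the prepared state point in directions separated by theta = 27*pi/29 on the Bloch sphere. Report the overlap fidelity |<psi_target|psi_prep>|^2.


For states separated by angle theta on Bloch sphere:
F = cos^2(theta/2)
theta = 27*pi/29 = 2.9249
theta/2 = 1.4625
cos(theta/2) = 0.1081
F = 0.0117

0.0117


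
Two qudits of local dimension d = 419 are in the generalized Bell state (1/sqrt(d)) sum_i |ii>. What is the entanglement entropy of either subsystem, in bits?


For a maximally entangled state in d x d:
S = log2(d) = log2(419)
= 8.7108

8.7108


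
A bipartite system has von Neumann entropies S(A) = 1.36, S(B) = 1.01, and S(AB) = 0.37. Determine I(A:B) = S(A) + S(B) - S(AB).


I(A:B) = S(A) + S(B) - S(AB)
= 1.36 + 1.01 - 0.37
= 2.0000

2.0000


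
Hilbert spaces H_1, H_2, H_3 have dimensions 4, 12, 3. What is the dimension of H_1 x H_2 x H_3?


dim(H_1 x H_2 x H_3) = 4 * 12 * 3
= 48 * 3
= 144

144


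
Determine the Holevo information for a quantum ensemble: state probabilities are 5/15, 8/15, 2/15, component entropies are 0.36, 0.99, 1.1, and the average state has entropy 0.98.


chi = S(rho) - sum_i p_i * S(rho_i)
Weighted entropy = 5/15 * 0.36 + 8/15 * 0.99 + 2/15 * 1.1
= 0.7947
chi = 0.98 - 0.7947
= 0.1853

0.1853


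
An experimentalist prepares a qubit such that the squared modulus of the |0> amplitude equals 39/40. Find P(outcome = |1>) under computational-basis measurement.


|alpha|^2 = 39/40 = 0.9750
|beta|^2 = 1 - 39/40 = 1/40 = 0.0250
P(|1>) = |beta|^2 = 0.0250

0.0250


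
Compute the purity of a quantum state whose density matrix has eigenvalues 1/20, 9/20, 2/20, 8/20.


tr(rho^2) = sum of eigenvalues squared
= (1/20)^2 + (9/20)^2 + (2/20)^2 + (8/20)^2
= (1 + 81 + 4 + 64) / 400
= 150/400
= 0.3750

0.3750


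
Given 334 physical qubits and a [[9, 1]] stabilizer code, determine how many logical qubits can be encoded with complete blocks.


Each code block uses 9 physical qubits for 1 logical qubit(s).
Number of complete blocks = floor(334 / 9) = 37
Logical qubits = 37 * 1
= 37

37


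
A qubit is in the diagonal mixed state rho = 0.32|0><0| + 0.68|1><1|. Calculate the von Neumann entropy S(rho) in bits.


S = -p*log2(p) - (1-p)*log2(1-p)
p = 0.3200, 1-p = 0.6800
= -0.3200 * log2(0.3200) - 0.6800 * log2(0.6800)
= -(-0.5260) - (-0.3783)
= 0.9044

0.9044


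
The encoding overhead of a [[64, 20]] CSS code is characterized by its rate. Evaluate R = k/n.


Code rate R = k/n
= 20/64
= 0.3125

0.3125


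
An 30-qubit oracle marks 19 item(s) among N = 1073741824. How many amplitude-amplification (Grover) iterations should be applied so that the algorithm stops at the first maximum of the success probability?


After j Grover iterations the success probability is P(j) = sin^2((2j+1)*theta), where sin(theta) = sqrt(k/N).
N = 2^30 = 1073741824, k = 19
sin(theta) = sqrt(k/N) = 0.000133023039
theta = arcsin(sqrt(k/N)) = 0.0001330230394 rad
P(j) reaches its first maximum when (2j+1)*theta is as close as possible to pi/2, i.e. j = round(pi/(4*theta) - 1/2).
pi/(4*theta) - 1/2 = 5903.7266
(For comparison, the common estimate pi/4 * sqrt(N/k) = 5904.2266; the exact maximiser is used here.)
Optimal iterations = 5904

5904


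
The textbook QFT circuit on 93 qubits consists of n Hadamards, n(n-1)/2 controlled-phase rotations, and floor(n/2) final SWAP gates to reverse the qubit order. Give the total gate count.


Hadamard gates: 93
Controlled rotations: n*(n-1)/2 = 93*92/2 = 4278
SWAP gates: floor(n/2) = floor(93/2) = 46
Total = 93 + 4278 + 46
= 4417

4417


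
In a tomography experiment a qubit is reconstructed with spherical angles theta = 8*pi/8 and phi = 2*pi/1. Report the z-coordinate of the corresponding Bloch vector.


theta = 3.1416, phi = 6.2832
r_z = cos(theta) = -1.0000

-1.0000


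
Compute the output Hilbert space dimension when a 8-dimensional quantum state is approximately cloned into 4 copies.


Output space = H^(tensor 4) where dim(H) = 8
dim = 8^4
= 64 (after 2 factors)
= 512 (after 3 factors)
= 4096 (after 4 factors)
= 4096

4096


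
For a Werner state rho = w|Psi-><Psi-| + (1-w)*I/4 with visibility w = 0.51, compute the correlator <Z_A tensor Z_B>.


|Psi-> = (|01> - |10>)/sqrt(2)
For the pure Bell state, <Z_A Z_B> = -1 (Bell-state Pauli correlator).
The maximally-mixed part I/4 has tr(I/4 * P tensor P) = 0 for any traceless Pauli P.
So <Z_A Z_B>_rho = w * (-1) + (1 - w) * 0
= 0.51 * (-1)
= -0.5100

-0.5100


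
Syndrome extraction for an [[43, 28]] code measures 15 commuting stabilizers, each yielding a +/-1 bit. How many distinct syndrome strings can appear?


Each stabilizer generator gives a binary (+1 or -1) measurement outcome.
With 15 independent generators:
Total syndromes = 2^15
= 32768

32768


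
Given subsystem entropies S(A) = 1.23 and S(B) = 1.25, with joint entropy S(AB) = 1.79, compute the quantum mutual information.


I(A:B) = S(A) + S(B) - S(AB)
= 1.23 + 1.25 - 1.79
= 0.6900

0.6900
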